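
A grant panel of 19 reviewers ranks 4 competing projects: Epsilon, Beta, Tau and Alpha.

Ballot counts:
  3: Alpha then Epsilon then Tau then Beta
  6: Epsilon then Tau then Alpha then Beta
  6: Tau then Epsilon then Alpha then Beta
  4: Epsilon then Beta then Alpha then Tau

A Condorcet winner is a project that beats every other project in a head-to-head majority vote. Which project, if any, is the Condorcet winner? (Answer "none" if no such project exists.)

Check each pair by majority over 19 ballots:
Epsilon vs Beta: 3+6+6+4 = 19 for Epsilon, 0 for Beta — Epsilon by 19–0.
Epsilon–Tau: Epsilon 13–6.
Epsilon vs Alpha: 6+6+4 = 16 for Epsilon, 3 for Alpha — Epsilon by 16–3.
Beta vs Tau: Beta is ranked higher on 4 ballots, Tau on 15. Tau wins 15–4.
Beta vs Alpha: 4 to 15, Alpha.
Tau vs Alpha: Tau preferred on 6+6 = 12 ballots; Tau wins 12–7.
Epsilon defeats every rival head-to-head and is the Condorcet winner.

Epsilon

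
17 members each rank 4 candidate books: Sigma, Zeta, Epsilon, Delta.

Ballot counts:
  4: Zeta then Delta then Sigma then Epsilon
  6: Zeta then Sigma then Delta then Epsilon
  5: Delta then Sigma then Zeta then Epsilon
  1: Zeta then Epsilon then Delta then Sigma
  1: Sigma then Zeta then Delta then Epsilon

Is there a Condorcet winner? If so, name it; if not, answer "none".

Pairwise majorities:
Sigma vs Zeta: Sigma preferred on 5+1 = 6 ballots; Zeta wins 11–6.
Sigma vs Epsilon: 16 to 1, Sigma.
Sigma vs Delta: Delta wins 10–7.
Zeta–Epsilon: Zeta 17–0.
Zeta–Delta: Zeta 12–5.
Epsilon vs Delta: Epsilon preferred on 1 ballot; Delta wins 16–1.
Zeta wins every pairwise contest, so Zeta is the Condorcet winner.

Zeta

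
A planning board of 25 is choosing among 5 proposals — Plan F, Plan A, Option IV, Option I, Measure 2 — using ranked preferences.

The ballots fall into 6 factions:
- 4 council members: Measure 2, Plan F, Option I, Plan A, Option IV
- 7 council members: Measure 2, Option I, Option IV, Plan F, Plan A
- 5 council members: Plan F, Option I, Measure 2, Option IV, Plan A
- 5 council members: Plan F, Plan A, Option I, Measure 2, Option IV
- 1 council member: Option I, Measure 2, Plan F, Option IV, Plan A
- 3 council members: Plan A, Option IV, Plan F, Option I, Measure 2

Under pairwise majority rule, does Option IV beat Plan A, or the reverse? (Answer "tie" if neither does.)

Ballots ranking Option IV above Plan A: 7 + 5 + 1 = 13.
Ballots ranking Plan A above Option IV: 25 − 13 = 12.
Option IV wins the head-to-head 13–12.

Option IV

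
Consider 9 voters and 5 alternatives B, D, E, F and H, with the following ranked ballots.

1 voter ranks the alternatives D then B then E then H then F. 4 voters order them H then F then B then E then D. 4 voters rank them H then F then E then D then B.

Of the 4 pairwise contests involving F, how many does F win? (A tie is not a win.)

3

F against each rival (9 voters):
F vs B: F, 8–1.
F vs D: F is ranked higher on 4+4 = 8 ballots, D on 1. F wins 8–1.
F vs E: F, 8–1.
F vs H: H, 9–0.
F beats B, D, E; loses to H — 3 pairwise wins.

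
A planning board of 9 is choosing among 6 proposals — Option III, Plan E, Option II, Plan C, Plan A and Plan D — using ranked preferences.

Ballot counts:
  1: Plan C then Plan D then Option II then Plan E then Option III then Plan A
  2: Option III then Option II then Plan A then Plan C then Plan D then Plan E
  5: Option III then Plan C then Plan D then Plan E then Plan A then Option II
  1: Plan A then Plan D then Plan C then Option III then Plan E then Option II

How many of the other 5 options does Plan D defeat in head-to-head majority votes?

3

Plan D against each rival (9 council members):
Plan D vs Option III: Option III wins 7–2.
Plan D vs Plan E: 9 to 0, Plan D.
Plan D vs Option II: 7 to 2, Plan D.
Plan D vs Plan C: 1 for Plan D, 8 for Plan C — Plan C by 8–1.
Plan D vs Plan A: Plan D is ranked higher on 1+5 = 6 ballots, Plan A on 3. Plan D wins 6–3.
Plan D beats Plan E, Option II, Plan A; loses to Option III, Plan C — 3 pairwise wins.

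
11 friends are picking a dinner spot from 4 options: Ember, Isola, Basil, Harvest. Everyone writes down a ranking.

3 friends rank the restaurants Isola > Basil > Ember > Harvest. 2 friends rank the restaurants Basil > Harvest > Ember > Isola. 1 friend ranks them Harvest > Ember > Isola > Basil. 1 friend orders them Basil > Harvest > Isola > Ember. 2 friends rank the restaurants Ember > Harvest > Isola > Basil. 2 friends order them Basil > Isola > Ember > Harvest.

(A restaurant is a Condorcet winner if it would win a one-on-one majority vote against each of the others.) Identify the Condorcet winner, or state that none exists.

none

Check each pair by majority over 11 ballots:
Ember vs Isola: 2+1+2 = 5 for Ember, 6 for Isola — Isola by 6–5.
Ember vs Basil: 1+2 = 3 for Ember, 8 for Basil — Basil by 8–3.
Ember–Harvest: Ember 7–4.
Isola vs Basil: Isola wins 6–5.
Isola vs Harvest: Harvest, 6–5.
Basil–Harvest: Basil 8–3.
Each restaurant drops at least one matchup (Ember loses to Isola; Isola loses to Harvest; Basil loses to Isola; Harvest loses to Ember); the cycle Ember beats Harvest beats Isola beats Ember rules out a Condorcet winner.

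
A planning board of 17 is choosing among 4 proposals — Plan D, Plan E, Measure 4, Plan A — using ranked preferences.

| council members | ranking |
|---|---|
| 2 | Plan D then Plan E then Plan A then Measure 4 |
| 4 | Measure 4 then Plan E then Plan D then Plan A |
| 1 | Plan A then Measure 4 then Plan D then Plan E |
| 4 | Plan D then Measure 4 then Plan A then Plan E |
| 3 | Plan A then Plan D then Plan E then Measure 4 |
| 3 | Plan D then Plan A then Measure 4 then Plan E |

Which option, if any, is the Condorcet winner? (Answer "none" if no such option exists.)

Head-to-head results (17 council members):
Plan D vs Plan E: Plan D, 13–4.
Plan D–Measure 4: Plan D 12–5.
Plan D vs Plan A: 13 to 4, Plan D.
Plan E vs Measure 4: Plan E preferred on 2+3 = 5 ballots; Measure 4 wins 12–5.
Plan E vs Plan A: Plan A wins 11–6.
Measure 4–Plan A: Plan A 9–8.
Plan D defeats every rival head-to-head and is the Condorcet winner.

Plan D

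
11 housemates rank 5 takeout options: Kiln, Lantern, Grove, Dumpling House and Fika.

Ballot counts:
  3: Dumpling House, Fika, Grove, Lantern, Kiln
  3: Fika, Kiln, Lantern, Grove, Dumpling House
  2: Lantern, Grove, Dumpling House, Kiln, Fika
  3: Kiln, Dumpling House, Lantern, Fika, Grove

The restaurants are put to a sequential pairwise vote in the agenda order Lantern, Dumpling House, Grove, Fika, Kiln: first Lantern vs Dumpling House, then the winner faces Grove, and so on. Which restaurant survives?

Round 1: Lantern vs Dumpling House — 5–6, Dumpling House advances.
Round 2: Dumpling House vs Grove — 6–5, Dumpling House advances.
Round 3: Dumpling House vs Fika — 8–3, Dumpling House advances.
Round 4: Dumpling House vs Kiln — 5–6, Kiln advances.
Kiln survives the agenda.

Kiln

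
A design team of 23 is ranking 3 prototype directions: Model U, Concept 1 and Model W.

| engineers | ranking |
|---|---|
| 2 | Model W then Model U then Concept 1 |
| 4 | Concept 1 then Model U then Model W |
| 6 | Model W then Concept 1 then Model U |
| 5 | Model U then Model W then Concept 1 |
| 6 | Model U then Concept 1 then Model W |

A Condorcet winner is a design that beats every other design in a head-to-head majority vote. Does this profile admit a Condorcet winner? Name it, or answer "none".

Pairwise majorities:
Model U vs Concept 1: Model U preferred on 2+5+6 = 13 ballots; Model U wins 13–10.
Model U vs Model W: Model U preferred on 4+5+6 = 15 ballots; Model U wins 15–8.
Concept 1 vs Model W: Concept 1 preferred on 4+6 = 10 ballots; Model W wins 13–10.
Model U defeats every rival head-to-head and is the Condorcet winner.

Model U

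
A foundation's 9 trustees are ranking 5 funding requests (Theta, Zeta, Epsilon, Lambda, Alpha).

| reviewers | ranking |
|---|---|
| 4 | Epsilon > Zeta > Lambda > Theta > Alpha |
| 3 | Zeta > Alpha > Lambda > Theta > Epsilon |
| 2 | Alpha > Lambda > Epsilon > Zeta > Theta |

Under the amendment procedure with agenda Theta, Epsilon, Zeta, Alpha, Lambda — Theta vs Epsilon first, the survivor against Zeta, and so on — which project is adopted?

Round 1: Theta vs Epsilon — 3–6, Epsilon advances.
Round 2: Epsilon vs Zeta — 6–3, Epsilon advances.
Round 3: Epsilon vs Alpha — 4–5, Alpha advances.
Round 4: Alpha vs Lambda — 5–4, Alpha advances.
The agenda winner is Alpha.

Alpha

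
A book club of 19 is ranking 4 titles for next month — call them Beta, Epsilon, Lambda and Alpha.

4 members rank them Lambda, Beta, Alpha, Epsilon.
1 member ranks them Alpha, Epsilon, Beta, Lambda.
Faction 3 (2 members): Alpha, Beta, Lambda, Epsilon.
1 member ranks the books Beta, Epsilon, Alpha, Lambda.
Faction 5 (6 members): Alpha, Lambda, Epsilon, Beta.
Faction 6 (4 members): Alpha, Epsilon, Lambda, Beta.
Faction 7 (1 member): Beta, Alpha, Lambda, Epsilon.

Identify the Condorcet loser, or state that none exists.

Beta

Pairwise majorities:
Beta–Epsilon: Epsilon 11–8.
Beta vs Lambda: Lambda, 14–5.
Beta vs Alpha: Beta is ranked higher on 4+1+1 = 6 ballots, Alpha on 13. Alpha wins 13–6.
Epsilon vs Lambda: Lambda wins 13–6.
Epsilon vs Alpha: 1 to 18, Alpha.
Lambda vs Alpha: 4 for Lambda, 15 for Alpha — Alpha by 15–4.
Only Beta has no wins; Beta is the Condorcet loser.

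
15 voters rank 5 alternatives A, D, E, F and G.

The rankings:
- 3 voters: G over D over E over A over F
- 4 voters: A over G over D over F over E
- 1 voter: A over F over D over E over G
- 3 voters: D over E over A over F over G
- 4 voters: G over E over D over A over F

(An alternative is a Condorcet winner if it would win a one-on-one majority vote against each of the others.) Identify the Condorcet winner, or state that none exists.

none

Check each pair by majority over 15 ballots:
A vs D: 4+1 = 5 for A, 10 for D — D by 10–5.
A vs E: A is ranked higher on 4+1 = 5 ballots, E on 10. E wins 10–5.
A vs F: 15 to 0, A.
A vs G: A preferred on 4+1+3 = 8 ballots; A wins 8–7.
D vs E: D preferred on 3+4+1+3 = 11 ballots; D wins 11–4.
D vs F: 14 to 1, D.
D vs G: 4 to 11, G.
E vs F: 10 to 5, E.
E vs G: E is ranked higher on 1+3 = 4 ballots, G on 11. G wins 11–4.
F vs G: 1+3 = 4 for F, 11 for G — G by 11–4.
No alternative is unbeaten: A loses to D; D loses to G; E loses to D; F loses to A; G loses to A. In particular A beats G beats D beats A is a majority cycle — no Condorcet winner exists.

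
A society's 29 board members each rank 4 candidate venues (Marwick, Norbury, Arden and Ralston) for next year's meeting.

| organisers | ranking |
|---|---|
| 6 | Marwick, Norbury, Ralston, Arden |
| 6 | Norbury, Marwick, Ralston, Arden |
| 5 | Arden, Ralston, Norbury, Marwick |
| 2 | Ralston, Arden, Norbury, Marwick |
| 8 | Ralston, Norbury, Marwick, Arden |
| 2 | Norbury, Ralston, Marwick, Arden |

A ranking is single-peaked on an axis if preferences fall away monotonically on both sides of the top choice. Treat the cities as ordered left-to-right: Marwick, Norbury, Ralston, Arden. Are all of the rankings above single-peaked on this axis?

Axis positions: Marwick=1, Norbury=2, Ralston=3, Arden=4.
Ballot type 1 (peak Marwick at position 1): ranking walks positions 1-2-3-4, expanding outward from the peak — single-peaked.
Ballot type 2 (peak Norbury at position 2): ranking walks positions 2-1-3-4, expanding outward from the peak — single-peaked.
Ballot type 3 (peak Arden at position 4): ranking walks positions 4-3-2-1, expanding outward from the peak — single-peaked.
Ballot type 4 (peak Ralston at position 3): ranking walks positions 3-4-2-1, expanding outward from the peak — single-peaked.
Ballot type 5 (peak Ralston at position 3): ranking walks positions 3-2-1-4, expanding outward from the peak — single-peaked.
Ballot type 6 (peak Norbury at position 2): ranking walks positions 2-3-1-4, expanding outward from the peak — single-peaked.
Every ranking is single-peaked on this axis.

yes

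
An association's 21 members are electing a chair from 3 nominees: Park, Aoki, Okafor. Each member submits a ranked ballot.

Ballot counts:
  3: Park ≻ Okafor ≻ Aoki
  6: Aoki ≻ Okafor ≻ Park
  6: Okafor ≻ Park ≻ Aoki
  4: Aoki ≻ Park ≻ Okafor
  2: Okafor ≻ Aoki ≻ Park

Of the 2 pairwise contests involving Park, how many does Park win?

Park against each rival (21 voters):
Park vs Aoki: Aoki wins 12–9.
Park vs Okafor: 7 to 14, Okafor.
Park beats no one; loses to Aoki, Okafor — 0 pairwise wins.

0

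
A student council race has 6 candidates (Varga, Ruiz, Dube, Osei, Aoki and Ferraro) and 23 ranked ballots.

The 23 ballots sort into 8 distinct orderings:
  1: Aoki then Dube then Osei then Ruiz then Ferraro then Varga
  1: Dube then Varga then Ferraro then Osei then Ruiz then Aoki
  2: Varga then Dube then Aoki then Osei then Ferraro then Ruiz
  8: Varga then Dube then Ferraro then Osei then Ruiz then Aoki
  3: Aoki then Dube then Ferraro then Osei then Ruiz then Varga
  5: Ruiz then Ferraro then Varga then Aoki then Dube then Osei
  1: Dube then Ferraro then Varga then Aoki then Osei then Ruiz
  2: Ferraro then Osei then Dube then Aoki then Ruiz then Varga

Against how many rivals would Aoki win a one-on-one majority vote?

Aoki against each rival (23 voters):
Aoki vs Varga: Varga, 17–6.
Aoki vs Ruiz: Ruiz wins 14–9.
Aoki vs Dube: Aoki preferred on 1+3+5 = 9 ballots; Dube wins 14–9.
Aoki vs Osei: Aoki wins 12–11.
Aoki–Ferraro: Ferraro 17–6.
Aoki beats Osei; loses to Varga, Ruiz, Dube, Ferraro — 1 pairwise win.

1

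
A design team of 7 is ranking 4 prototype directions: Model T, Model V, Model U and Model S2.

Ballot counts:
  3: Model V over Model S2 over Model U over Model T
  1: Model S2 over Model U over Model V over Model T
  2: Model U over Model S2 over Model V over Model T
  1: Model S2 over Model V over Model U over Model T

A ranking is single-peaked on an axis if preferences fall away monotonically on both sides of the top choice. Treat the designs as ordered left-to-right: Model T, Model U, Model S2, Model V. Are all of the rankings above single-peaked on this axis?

yes

Axis positions: Model T=1, Model U=2, Model S2=3, Model V=4.
Faction 1 (peak Model V at position 4): ranking walks positions 4-3-2-1, expanding outward from the peak — single-peaked.
Faction 2 (peak Model S2 at position 3): ranking walks positions 3-2-4-1, expanding outward from the peak — single-peaked.
Faction 3 (peak Model U at position 2): ranking walks positions 2-3-4-1, expanding outward from the peak — single-peaked.
Faction 4 (peak Model S2 at position 3): ranking walks positions 3-4-2-1, expanding outward from the peak — single-peaked.
Every ranking is single-peaked on this axis.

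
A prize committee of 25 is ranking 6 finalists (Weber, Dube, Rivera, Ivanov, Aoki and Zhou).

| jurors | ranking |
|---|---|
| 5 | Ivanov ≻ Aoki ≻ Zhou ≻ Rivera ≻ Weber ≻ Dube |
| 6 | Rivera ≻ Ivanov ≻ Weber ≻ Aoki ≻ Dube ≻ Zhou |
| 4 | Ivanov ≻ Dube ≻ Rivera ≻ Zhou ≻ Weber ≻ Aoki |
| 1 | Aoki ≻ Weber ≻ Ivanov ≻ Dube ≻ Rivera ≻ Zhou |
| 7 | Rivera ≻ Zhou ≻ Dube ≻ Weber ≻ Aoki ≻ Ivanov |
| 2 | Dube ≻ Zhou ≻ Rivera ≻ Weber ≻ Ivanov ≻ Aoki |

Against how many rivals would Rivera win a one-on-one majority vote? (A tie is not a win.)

Rivera against each rival (25 jurors):
Rivera vs Weber: Rivera is ranked higher on 5+6+4+7+2 = 24 ballots, Weber on 1. Rivera wins 24–1.
Rivera vs Dube: 5+6+7 = 18 for Rivera, 7 for Dube — Rivera by 18–7.
Rivera vs Ivanov: Rivera wins 15–10.
Rivera vs Aoki: Rivera is ranked higher on 6+4+7+2 = 19 ballots, Aoki on 6. Rivera wins 19–6.
Rivera–Zhou: Rivera 18–7.
Rivera beats Weber, Dube, Ivanov, Aoki, Zhou — 5 pairwise wins.

5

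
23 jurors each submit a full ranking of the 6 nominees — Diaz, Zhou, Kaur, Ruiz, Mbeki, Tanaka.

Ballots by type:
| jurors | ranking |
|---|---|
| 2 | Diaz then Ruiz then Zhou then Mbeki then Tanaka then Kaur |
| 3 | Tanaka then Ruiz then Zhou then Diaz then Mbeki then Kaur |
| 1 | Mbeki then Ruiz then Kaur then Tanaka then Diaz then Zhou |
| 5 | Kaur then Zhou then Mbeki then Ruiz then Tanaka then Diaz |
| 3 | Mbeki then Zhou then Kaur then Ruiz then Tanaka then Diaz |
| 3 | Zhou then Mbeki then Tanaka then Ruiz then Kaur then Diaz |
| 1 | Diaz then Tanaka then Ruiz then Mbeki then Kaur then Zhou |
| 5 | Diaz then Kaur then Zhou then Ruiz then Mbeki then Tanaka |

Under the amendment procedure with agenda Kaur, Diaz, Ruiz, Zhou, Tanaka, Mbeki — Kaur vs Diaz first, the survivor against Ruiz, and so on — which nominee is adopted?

Round 1: Kaur vs Diaz — 12–11, Kaur advances.
Round 2: Kaur vs Ruiz — 13–10, Kaur advances.
Round 3: Kaur vs Zhou — 12–11, Kaur advances.
Round 4: Kaur vs Tanaka — 14–9, Kaur advances.
Round 5: Kaur vs Mbeki — 10–13, Mbeki advances.
The agenda winner is Mbeki.

Mbeki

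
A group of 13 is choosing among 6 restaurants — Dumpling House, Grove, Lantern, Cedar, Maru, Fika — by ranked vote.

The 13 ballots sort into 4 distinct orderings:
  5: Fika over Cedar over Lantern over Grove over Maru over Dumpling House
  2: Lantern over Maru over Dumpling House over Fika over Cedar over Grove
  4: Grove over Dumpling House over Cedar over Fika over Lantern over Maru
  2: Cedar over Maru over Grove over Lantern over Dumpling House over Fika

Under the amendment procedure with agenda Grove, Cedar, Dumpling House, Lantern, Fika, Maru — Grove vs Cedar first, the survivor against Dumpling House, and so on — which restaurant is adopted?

Round 1: Grove vs Cedar — 4–9, Cedar advances.
Round 2: Cedar vs Dumpling House — 7–6, Cedar advances.
Round 3: Cedar vs Lantern — 11–2, Cedar advances.
Round 4: Cedar vs Fika — 6–7, Fika advances.
Round 5: Fika vs Maru — 9–4, Fika advances.
Fika survives the agenda.

Fika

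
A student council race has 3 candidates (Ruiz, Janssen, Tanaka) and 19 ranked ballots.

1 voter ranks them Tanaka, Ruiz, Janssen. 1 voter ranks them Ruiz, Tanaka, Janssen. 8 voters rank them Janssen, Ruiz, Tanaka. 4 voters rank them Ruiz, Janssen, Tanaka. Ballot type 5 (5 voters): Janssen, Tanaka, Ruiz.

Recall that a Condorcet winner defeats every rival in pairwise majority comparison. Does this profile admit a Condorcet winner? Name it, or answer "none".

Head-to-head results (19 voters):
Ruiz vs Janssen: Janssen wins 13–6.
Ruiz vs Tanaka: Ruiz wins 13–6.
Janssen vs Tanaka: Janssen wins 17–2.
Only Janssen has no losses; Janssen is the Condorcet winner.

Janssen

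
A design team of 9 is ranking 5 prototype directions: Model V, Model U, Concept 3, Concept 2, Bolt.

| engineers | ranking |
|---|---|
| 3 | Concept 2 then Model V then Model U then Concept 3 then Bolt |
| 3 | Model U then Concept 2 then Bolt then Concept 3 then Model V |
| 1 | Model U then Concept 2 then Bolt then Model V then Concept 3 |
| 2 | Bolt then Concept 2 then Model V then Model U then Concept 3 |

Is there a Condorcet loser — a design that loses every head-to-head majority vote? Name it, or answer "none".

Concept 3

Pairwise majorities:
Model V vs Model U: Model V, 5–4.
Model V vs Concept 3: Model V wins 6–3.
Model V vs Concept 2: Concept 2 wins 9–0.
Model V vs Bolt: 3 for Model V, 6 for Bolt — Bolt by 6–3.
Model U–Concept 3: Model U 9–0.
Model U vs Concept 2: 4 to 5, Concept 2.
Model U vs Bolt: 3+3+1 = 7 for Model U, 2 for Bolt — Model U by 7–2.
Concept 3 vs Concept 2: Concept 3 is ranked higher on 0 ballots, Concept 2 on 9. Concept 2 wins 9–0.
Concept 3 vs Bolt: 3 for Concept 3, 6 for Bolt — Bolt by 6–3.
Concept 2 vs Bolt: Concept 2 wins 7–2.
Only Concept 3 has no wins; Concept 3 is the Condorcet loser.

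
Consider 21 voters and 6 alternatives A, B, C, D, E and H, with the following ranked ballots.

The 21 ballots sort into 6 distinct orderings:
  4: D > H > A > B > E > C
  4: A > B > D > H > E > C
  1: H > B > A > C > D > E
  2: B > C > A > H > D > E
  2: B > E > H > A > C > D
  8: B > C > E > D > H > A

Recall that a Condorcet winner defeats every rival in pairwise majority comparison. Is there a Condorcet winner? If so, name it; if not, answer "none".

B

Pairwise majorities:
A–B: B 13–8.
A–C: A 11–10.
A vs D: D, 12–9.
A–E: A 11–10.
A–H: H 15–6.
B vs C: B wins 21–0.
B–D: B 17–4.
B–E: B 21–0.
B vs H: B wins 16–5.
C vs D: C, 13–8.
C–E: C 11–10.
C–H: H 11–10.
D vs E: D wins 11–10.
D vs H: D, 16–5.
E–H: H 11–10.
B wins every pairwise contest, so B is the Condorcet winner.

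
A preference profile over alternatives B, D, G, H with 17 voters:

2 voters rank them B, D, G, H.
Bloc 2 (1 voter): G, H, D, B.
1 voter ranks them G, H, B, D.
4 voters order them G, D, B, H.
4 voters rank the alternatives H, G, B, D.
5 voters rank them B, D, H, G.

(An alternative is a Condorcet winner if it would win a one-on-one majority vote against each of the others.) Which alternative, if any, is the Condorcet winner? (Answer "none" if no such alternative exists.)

Pairwise majorities:
B vs D: 12 to 5, B.
B vs G: 7 to 10, G.
B vs H: B, 11–6.
D vs G: D preferred on 2+5 = 7 ballots; G wins 10–7.
D–H: D 11–6.
G vs H: 8 to 9, H.
No alternative is unbeaten: B loses to G; D loses to B; G loses to H; H loses to B. In particular B beats H beats G beats B is a majority cycle — no Condorcet winner exists.

none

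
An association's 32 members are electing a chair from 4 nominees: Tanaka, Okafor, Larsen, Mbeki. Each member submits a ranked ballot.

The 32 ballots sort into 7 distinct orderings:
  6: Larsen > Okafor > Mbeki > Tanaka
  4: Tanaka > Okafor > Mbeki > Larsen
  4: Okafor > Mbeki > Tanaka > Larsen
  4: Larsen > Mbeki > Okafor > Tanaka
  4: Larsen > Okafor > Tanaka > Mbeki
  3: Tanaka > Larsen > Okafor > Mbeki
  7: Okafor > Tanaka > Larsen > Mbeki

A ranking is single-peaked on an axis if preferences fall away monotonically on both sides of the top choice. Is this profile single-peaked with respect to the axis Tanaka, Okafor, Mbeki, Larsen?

Axis positions: Tanaka=1, Okafor=2, Mbeki=3, Larsen=4.
Ballot type 1: ranking walks positions 4-2-3-1; Okafor is ranked above Mbeki even though Mbeki lies between Okafor and the peak Larsen on the axis — preferences dip and rise again. Not single-peaked.
Ballot type 2 (peak Tanaka at position 1): ranking walks positions 1-2-3-4, expanding outward from the peak — single-peaked.
Ballot type 3 (peak Okafor at position 2): ranking walks positions 2-3-1-4, expanding outward from the peak — single-peaked.
Ballot type 4 (peak Larsen at position 4): ranking walks positions 4-3-2-1, expanding outward from the peak — single-peaked.
Ballot type 5: ranking walks positions 4-2-1-3; Okafor is ranked above Mbeki even though Mbeki lies between Okafor and the peak Larsen on the axis — preferences dip and rise again. Not single-peaked.
Ballot type 6: ranking walks positions 1-4-2-3; Larsen is ranked above Okafor even though Okafor lies between Larsen and the peak Tanaka on the axis — preferences dip and rise again. Not single-peaked.
Ballot type 7: ranking walks positions 2-1-4-3; Larsen is ranked above Mbeki even though Mbeki lies between Larsen and the peak Okafor on the axis — preferences dip and rise again. Not single-peaked.
Ballot type 1 violates single-peakedness, so the profile is not single-peaked on this axis.

no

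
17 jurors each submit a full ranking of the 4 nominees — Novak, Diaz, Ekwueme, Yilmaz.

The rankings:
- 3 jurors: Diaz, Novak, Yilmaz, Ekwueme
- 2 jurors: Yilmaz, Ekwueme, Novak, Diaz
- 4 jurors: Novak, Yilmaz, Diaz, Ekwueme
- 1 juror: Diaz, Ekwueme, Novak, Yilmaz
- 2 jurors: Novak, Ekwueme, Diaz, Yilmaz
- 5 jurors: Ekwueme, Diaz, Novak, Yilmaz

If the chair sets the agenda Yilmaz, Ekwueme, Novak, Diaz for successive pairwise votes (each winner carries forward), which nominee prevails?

Diaz

Round 1: Yilmaz vs Ekwueme — 9–8, Yilmaz advances.
Round 2: Yilmaz vs Novak — 2–15, Novak advances.
Round 3: Novak vs Diaz — 8–9, Diaz advances.
The agenda winner is Diaz.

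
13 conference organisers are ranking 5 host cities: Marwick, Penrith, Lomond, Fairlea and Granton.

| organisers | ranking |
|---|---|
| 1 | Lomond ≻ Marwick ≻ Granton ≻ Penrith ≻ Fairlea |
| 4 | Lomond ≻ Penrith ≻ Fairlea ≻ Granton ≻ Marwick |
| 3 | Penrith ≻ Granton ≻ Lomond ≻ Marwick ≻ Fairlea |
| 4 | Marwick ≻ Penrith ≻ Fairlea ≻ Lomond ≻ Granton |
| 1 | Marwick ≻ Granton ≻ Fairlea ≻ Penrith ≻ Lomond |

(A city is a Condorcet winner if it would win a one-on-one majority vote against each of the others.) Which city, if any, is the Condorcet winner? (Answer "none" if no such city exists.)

Pairwise majorities:
Marwick vs Penrith: Marwick is ranked higher on 1+4+1 = 6 ballots, Penrith on 7. Penrith wins 7–6.
Marwick vs Lomond: 4+1 = 5 for Marwick, 8 for Lomond — Lomond by 8–5.
Marwick vs Fairlea: 9 to 4, Marwick.
Marwick vs Granton: Marwick is ranked higher on 1+4+1 = 6 ballots, Granton on 7. Granton wins 7–6.
Penrith vs Lomond: Penrith preferred on 3+4+1 = 8 ballots; Penrith wins 8–5.
Penrith vs Fairlea: Penrith preferred on 1+4+3+4 = 12 ballots; Penrith wins 12–1.
Penrith vs Granton: 4+3+4 = 11 for Penrith, 2 for Granton — Penrith by 11–2.
Lomond vs Fairlea: Lomond preferred on 1+4+3 = 8 ballots; Lomond wins 8–5.
Lomond vs Granton: 9 to 4, Lomond.
Fairlea vs Granton: 8 to 5, Fairlea.
Penrith beats each of Marwick, Lomond, Fairlea, Granton — Penrith is the Condorcet winner.

Penrith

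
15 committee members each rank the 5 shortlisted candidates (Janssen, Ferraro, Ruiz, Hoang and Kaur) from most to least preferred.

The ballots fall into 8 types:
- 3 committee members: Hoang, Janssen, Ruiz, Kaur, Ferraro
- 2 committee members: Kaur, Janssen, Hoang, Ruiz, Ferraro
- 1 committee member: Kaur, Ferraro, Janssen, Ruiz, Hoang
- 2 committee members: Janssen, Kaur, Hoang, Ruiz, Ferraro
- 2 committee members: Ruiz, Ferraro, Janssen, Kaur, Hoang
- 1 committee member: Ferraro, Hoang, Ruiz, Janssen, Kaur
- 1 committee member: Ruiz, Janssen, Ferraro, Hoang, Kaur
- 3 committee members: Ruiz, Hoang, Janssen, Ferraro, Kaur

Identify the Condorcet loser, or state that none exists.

Ferraro

Head-to-head results (15 committee members):
Janssen vs Ferraro: Janssen preferred on 3+2+2+1+3 = 11 ballots; Janssen wins 11–4.
Janssen vs Ruiz: Janssen wins 8–7.
Janssen vs Hoang: Janssen wins 8–7.
Janssen vs Kaur: Janssen wins 12–3.
Ferraro vs Ruiz: Ruiz, 13–2.
Ferraro vs Hoang: Ferraro is ranked higher on 1+2+1+1 = 5 ballots, Hoang on 10. Hoang wins 10–5.
Ferraro vs Kaur: Kaur, 8–7.
Ruiz–Hoang: Hoang 8–7.
Ruiz vs Kaur: Ruiz preferred on 3+2+1+1+3 = 10 ballots; Ruiz wins 10–5.
Hoang vs Kaur: 3+1+1+3 = 8 for Hoang, 7 for Kaur — Hoang by 8–7.
Ferraro is beaten in every head-to-head and is the Condorcet loser.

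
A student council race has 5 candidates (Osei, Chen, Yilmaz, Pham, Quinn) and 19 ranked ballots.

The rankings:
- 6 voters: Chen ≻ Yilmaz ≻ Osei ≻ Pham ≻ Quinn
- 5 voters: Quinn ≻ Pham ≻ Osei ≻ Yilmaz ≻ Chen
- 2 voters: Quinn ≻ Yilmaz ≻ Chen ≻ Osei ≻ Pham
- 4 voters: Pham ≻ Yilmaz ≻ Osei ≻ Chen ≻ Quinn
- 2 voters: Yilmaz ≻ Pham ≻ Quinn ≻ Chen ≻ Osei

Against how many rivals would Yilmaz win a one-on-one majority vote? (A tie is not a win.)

Yilmaz against each rival (19 voters):
Yilmaz vs Osei: Yilmaz wins 14–5.
Yilmaz vs Chen: Yilmaz, 13–6.
Yilmaz vs Pham: 10 to 9, Yilmaz.
Yilmaz vs Quinn: 12 to 7, Yilmaz.
Yilmaz beats Osei, Chen, Pham, Quinn — 4 pairwise wins.

4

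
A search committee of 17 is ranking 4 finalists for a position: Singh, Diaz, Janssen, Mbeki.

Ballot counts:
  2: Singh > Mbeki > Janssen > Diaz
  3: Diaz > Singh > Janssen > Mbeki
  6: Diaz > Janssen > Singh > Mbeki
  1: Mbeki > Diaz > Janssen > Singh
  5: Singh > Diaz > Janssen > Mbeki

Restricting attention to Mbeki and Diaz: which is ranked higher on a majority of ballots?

Diaz

Ballots ranking Mbeki above Diaz: 2 + 1 = 3.
Ballots ranking Diaz above Mbeki: 17 − 3 = 14.
Diaz wins the head-to-head 14–3.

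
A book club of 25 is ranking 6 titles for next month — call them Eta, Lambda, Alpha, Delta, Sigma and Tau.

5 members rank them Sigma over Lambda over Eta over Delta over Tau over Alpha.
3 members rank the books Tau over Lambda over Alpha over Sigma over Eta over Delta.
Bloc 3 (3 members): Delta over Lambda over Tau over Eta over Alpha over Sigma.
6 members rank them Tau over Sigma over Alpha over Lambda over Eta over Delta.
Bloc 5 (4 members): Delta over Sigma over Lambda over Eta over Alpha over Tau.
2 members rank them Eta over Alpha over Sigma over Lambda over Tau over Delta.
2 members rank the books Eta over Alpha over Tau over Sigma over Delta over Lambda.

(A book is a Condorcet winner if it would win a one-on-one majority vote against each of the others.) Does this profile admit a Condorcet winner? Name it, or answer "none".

Pairwise majorities:
Eta–Lambda: Lambda 21–4.
Eta vs Alpha: Eta wins 16–9.
Eta vs Delta: 18 to 7, Eta.
Eta vs Sigma: Eta preferred on 3+2+2 = 7 ballots; Sigma wins 18–7.
Eta–Tau: Eta 13–12.
Lambda vs Alpha: Lambda is ranked higher on 5+3+3+4 = 15 ballots, Alpha on 10. Lambda wins 15–10.
Lambda vs Delta: 16 to 9, Lambda.
Lambda vs Sigma: Lambda is ranked higher on 3+3 = 6 ballots, Sigma on 19. Sigma wins 19–6.
Lambda vs Tau: Lambda preferred on 5+3+4+2 = 14 ballots; Lambda wins 14–11.
Alpha vs Delta: Alpha wins 13–12.
Alpha vs Sigma: Sigma, 15–10.
Alpha vs Tau: 8 to 17, Tau.
Delta–Sigma: Sigma 18–7.
Delta vs Tau: Delta is ranked higher on 5+3+4 = 12 ballots, Tau on 13. Tau wins 13–12.
Sigma–Tau: Tau 14–11.
Each book drops at least one matchup (Eta loses to Lambda; Lambda loses to Sigma; Alpha loses to Eta; Delta loses to Eta; Sigma loses to Tau; Tau loses to Eta); the cycle Eta → Tau → Sigma → Eta rules out a Condorcet winner.

none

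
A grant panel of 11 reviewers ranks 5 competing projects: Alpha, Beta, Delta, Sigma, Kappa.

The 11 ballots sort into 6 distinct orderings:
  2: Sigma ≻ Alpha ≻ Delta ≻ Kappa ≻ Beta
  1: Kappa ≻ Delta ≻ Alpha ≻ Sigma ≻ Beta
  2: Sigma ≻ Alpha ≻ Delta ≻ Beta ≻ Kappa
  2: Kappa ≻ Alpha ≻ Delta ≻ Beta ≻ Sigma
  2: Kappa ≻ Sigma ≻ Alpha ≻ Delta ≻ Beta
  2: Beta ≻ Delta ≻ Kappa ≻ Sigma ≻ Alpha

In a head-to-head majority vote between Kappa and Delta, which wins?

Ballots ranking Kappa above Delta: 1 + 2 + 2 = 5.
Ballots ranking Delta above Kappa: 11 − 5 = 6.
Delta wins the head-to-head 6–5.

Delta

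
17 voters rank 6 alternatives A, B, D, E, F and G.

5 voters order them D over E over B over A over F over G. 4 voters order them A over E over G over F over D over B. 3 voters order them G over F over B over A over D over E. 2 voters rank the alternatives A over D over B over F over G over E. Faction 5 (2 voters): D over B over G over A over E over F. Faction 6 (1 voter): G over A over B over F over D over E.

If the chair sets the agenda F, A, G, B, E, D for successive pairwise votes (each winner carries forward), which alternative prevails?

D

Round 1: F vs A — 3–14, A advances.
Round 2: A vs G — 11–6, A advances.
Round 3: A vs B — 7–10, B advances.
Round 4: B vs E — 8–9, E advances.
Round 5: E vs D — 4–13, D advances.
D survives the agenda.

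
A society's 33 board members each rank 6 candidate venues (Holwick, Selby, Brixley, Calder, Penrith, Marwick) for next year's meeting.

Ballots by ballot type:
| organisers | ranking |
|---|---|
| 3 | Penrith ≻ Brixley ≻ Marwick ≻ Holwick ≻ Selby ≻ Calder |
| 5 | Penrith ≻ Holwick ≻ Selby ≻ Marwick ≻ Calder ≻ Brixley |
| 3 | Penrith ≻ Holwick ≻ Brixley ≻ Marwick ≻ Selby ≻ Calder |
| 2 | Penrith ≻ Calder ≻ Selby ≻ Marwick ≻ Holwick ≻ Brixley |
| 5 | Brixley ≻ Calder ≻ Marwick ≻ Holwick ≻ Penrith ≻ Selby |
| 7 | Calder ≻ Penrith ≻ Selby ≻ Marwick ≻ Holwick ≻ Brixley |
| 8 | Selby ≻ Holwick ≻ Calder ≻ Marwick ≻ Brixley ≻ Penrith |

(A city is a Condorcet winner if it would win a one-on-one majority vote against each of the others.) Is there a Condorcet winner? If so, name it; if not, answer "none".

Check each pair by majority over 33 ballots:
Holwick vs Selby: Holwick preferred on 3+5+3+5 = 16 ballots; Selby wins 17–16.
Holwick vs Brixley: 25 to 8, Holwick.
Holwick vs Calder: 3+5+3+8 = 19 for Holwick, 14 for Calder — Holwick by 19–14.
Holwick vs Penrith: 5+8 = 13 for Holwick, 20 for Penrith — Penrith by 20–13.
Holwick vs Marwick: 5+3+8 = 16 for Holwick, 17 for Marwick — Marwick by 17–16.
Selby vs Brixley: Selby preferred on 5+2+7+8 = 22 ballots; Selby wins 22–11.
Selby vs Calder: 19 to 14, Selby.
Selby vs Penrith: Selby preferred on 8 ballots; Penrith wins 25–8.
Selby vs Marwick: 5+2+7+8 = 22 for Selby, 11 for Marwick — Selby by 22–11.
Brixley vs Calder: 3+3+5 = 11 for Brixley, 22 for Calder — Calder by 22–11.
Brixley vs Penrith: 5+8 = 13 for Brixley, 20 for Penrith — Penrith by 20–13.
Brixley vs Marwick: Brixley is ranked higher on 3+3+5 = 11 ballots, Marwick on 22. Marwick wins 22–11.
Calder vs Penrith: 20 to 13, Calder.
Calder vs Marwick: Calder is ranked higher on 2+5+7+8 = 22 ballots, Marwick on 11. Calder wins 22–11.
Penrith vs Marwick: Penrith preferred on 3+5+3+2+7 = 20 ballots; Penrith wins 20–13.
No city is unbeaten: Holwick loses to Selby; Selby loses to Penrith; Brixley loses to Holwick; Calder loses to Holwick; Penrith loses to Calder; Marwick loses to Selby. In particular Holwick beats Calder beats Penrith beats Holwick is a majority cycle — no Condorcet winner exists.

none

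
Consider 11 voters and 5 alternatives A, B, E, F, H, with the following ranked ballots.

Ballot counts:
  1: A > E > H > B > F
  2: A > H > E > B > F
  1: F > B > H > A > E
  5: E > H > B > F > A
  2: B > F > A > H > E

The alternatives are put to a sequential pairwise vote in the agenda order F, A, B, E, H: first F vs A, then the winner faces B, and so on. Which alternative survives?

Round 1: F vs A — 8–3, F advances.
Round 2: F vs B — 1–10, B advances.
Round 3: B vs E — 3–8, E advances.
Round 4: E vs H — 6–5, E advances.
The agenda winner is E.

E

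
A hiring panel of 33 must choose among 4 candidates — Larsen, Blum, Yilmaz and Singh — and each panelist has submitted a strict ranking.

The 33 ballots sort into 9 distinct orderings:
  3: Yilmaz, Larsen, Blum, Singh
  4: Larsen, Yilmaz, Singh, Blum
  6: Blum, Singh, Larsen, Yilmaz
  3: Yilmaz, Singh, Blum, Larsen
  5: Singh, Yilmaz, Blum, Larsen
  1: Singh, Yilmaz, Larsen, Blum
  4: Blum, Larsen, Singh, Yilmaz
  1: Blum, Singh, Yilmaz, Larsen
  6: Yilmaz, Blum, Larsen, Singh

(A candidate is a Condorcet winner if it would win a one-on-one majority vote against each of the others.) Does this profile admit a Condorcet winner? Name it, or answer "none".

Pairwise majorities:
Larsen–Blum: Blum 25–8.
Larsen vs Yilmaz: Yilmaz wins 19–14.
Larsen–Singh: Larsen 17–16.
Blum vs Yilmaz: Yilmaz wins 22–11.
Blum vs Singh: Blum wins 20–13.
Yilmaz vs Singh: Singh wins 17–16.
Each candidate drops at least one matchup (Larsen loses to Blum; Blum loses to Yilmaz; Yilmaz loses to Singh; Singh loses to Larsen); the cycle Larsen > Singh > Yilmaz > Larsen rules out a Condorcet winner.

none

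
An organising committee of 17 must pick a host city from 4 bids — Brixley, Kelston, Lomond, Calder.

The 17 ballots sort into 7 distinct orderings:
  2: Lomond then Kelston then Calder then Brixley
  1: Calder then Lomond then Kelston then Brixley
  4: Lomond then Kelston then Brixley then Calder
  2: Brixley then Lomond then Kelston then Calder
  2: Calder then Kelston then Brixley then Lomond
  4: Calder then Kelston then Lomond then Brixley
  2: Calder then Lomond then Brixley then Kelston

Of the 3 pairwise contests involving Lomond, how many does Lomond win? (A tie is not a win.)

2

Lomond against each rival (17 organisers):
Lomond vs Brixley: 2+1+4+4+2 = 13 for Lomond, 4 for Brixley — Lomond by 13–4.
Lomond vs Kelston: Lomond wins 11–6.
Lomond vs Calder: Calder, 9–8.
Lomond beats Brixley, Kelston; loses to Calder — 2 pairwise wins.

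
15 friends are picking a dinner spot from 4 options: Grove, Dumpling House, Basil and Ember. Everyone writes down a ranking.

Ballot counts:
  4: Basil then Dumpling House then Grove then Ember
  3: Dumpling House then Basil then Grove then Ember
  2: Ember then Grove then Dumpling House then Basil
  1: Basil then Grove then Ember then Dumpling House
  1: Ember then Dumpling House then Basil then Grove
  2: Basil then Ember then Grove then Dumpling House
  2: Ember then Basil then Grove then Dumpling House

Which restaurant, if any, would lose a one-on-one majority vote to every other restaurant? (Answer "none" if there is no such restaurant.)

Head-to-head results (15 friends):
Grove vs Dumpling House: Dumpling House, 8–7.
Grove vs Basil: 2 for Grove, 13 for Basil — Basil by 13–2.
Grove vs Ember: 4+3+1 = 8 for Grove, 7 for Ember — Grove by 8–7.
Dumpling House vs Basil: Dumpling House is ranked higher on 3+2+1 = 6 ballots, Basil on 9. Basil wins 9–6.
Dumpling House vs Ember: Ember, 8–7.
Basil–Ember: Basil 10–5.
Each restaurant has at least one pairwise win (Grove beats Ember; Dumpling House beats Grove; Basil beats Grove; Ember beats Dumpling House) — no Condorcet loser.

none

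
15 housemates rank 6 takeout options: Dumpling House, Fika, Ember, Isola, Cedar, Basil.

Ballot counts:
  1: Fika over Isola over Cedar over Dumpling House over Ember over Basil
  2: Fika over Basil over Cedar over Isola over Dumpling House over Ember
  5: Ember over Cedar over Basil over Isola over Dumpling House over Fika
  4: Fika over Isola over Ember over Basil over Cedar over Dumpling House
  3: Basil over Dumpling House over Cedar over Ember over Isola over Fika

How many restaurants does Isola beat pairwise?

2

Isola against each rival (15 friends):
Isola–Dumpling House: Isola 12–3.
Isola vs Fika: Isola wins 8–7.
Isola vs Ember: Isola preferred on 1+2+4 = 7 ballots; Ember wins 8–7.
Isola vs Cedar: Cedar wins 10–5.
Isola vs Basil: Basil, 10–5.
Isola beats Dumpling House, Fika; loses to Ember, Cedar, Basil — 2 pairwise wins.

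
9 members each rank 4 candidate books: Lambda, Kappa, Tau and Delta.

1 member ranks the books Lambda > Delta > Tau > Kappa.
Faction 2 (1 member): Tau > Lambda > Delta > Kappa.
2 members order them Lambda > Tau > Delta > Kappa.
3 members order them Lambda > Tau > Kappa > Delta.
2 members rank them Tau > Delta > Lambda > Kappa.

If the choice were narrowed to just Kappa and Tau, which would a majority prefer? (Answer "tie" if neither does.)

Tau

No ballot ranks Kappa above Tau: 0.
Ballots ranking Tau above Kappa: 9 − 0 = 9.
Tau wins the head-to-head 9–0.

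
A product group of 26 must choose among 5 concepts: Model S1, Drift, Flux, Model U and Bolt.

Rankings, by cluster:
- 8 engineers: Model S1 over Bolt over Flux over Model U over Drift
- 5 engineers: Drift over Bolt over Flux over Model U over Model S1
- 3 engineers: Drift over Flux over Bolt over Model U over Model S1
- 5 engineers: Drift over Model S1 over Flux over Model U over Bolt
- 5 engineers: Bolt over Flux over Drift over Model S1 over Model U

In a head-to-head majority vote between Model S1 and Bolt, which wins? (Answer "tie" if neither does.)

tie

Ballots ranking Model S1 above Bolt: 8 + 5 = 13.
Ballots ranking Bolt above Model S1: 26 − 13 = 13.
13–13: the pair ties.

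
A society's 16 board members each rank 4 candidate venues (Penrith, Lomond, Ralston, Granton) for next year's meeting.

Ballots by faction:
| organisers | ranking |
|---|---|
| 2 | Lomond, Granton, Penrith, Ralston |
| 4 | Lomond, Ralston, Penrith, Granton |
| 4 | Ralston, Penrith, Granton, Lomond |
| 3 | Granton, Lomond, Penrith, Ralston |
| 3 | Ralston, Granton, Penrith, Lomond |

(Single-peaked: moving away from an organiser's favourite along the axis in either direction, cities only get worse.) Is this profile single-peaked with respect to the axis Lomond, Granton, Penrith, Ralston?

no

Axis positions: Lomond=1, Granton=2, Penrith=3, Ralston=4.
Faction 1 (peak Lomond at position 1): ranking walks positions 1-2-3-4, expanding outward from the peak — single-peaked.
Faction 2: ranking walks positions 1-4-3-2; Ralston is ranked above Granton even though Granton lies between Ralston and the peak Lomond on the axis — preferences dip and rise again. Not single-peaked.
Faction 3 (peak Ralston at position 4): ranking walks positions 4-3-2-1, expanding outward from the peak — single-peaked.
Faction 4 (peak Granton at position 2): ranking walks positions 2-1-3-4, expanding outward from the peak — single-peaked.
Faction 5: ranking walks positions 4-2-3-1; Granton is ranked above Penrith even though Penrith lies between Granton and the peak Ralston on the axis — preferences dip and rise again. Not single-peaked.
Faction 2 violates single-peakedness, so the profile is not single-peaked on this axis.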